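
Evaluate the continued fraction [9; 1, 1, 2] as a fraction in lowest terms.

48/5

Fold from the inside: start with 2/1.
  1 + 1/2 = 3/2
  1 + 2/3 = 5/3
  9 + 3/5 = 48/5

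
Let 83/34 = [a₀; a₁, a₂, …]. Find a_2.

3

83 = 2·34 + 15   →  a_0 = 2
34 = 2·15 + 4   →  a_1 = 2
15 = 3·4 + 3   →  a_2 = 3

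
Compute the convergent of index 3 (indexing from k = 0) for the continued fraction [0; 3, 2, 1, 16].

3/10

Using pₖ = aₖpₖ₋₁ + pₖ₋₂, qₖ = aₖqₖ₋₁ + qₖ₋₂ (with p₋₁=1, p₋₂=0, q₋₁=0, q₋₂=1):
  k=0: a=0, p=0, q=1
  k=1: a=3, p=1, q=3
  k=2: a=2, p=2, q=7
  k=3: a=1, p=3, q=10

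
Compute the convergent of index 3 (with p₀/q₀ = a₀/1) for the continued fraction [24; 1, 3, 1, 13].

Using pₖ = aₖpₖ₋₁ + pₖ₋₂, qₖ = aₖqₖ₋₁ + qₖ₋₂ (with p₋₁=1, p₋₂=0, q₋₁=0, q₋₂=1):
  k=0: a=24, p=24, q=1
  k=1: a=1, p=25, q=1
  k=2: a=3, p=99, q=4
  k=3: a=1, p=124, q=5

124/5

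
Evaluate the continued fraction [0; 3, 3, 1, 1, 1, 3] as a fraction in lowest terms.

40/131

Using pₖ = aₖpₖ₋₁ + pₖ₋₂ and qₖ = aₖqₖ₋₁ + qₖ₋₂:
  k=0: a=0, p=0, q=1
  k=1: a=3, p=1, q=3
  k=2: a=3, p=3, q=10
  k=3: a=1, p=4, q=13
  k=4: a=1, p=7, q=23
  k=5: a=1, p=11, q=36
  k=6: a=3, p=40, q=131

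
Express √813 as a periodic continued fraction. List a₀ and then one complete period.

a₀ = ⌊√813⌋ = 28.
With m₀=0, d₀=1 and mₖ₊₁ = dₖaₖ − mₖ, dₖ₊₁ = (n − mₖ₊₁²)/dₖ, aₖ₊₁ = ⌊(a₀+mₖ₊₁)/dₖ₊₁⌋:
  k=1: m=28, d=29, a=1
  k=2: m=1, d=28, a=1
  k=3: m=27, d=3, a=18
  k=4: m=27, d=28, a=1
  k=5: m=1, d=29, a=1
  k=6: m=28, d=1, a=56
d=1 and a=2a₀=56 at k=6, so the next step gives (m, d) = (28, 29) again — its k=1 value — and the period has length 6.

[28; 1, 1, 18, 1, 1, 56]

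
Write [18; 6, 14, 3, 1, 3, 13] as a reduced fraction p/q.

313033/17233

Fold from the inside: start with 13/1.
  3 + 1/13 = 40/13
  1 + 13/40 = 53/40
  3 + 40/53 = 199/53
  14 + 53/199 = 2839/199
  6 + 199/2839 = 17233/2839
  18 + 2839/17233 = 313033/17233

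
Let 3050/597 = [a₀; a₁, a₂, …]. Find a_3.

3050 = 5·597 + 65   →  a_0 = 5
597 = 9·65 + 12   →  a_1 = 9
65 = 5·12 + 5   →  a_2 = 5
12 = 2·5 + 2   →  a_3 = 2

2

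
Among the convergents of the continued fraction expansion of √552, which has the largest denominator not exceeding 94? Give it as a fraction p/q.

2185/93

√552 = [23; 2, 46, …] (period length 2).
Convergents:
  p_0/q_0 = 23/1
  p_1/q_1 = 47/2
  p_2/q_2 = 2185/93
  p_3/q_3 = 4417/188
q_2 = 93 ≤ 94 < 188 = q_3, so the answer is 2185/93.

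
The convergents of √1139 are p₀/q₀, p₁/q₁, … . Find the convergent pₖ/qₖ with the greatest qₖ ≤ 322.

√1139 = [33; 1, 2, 1, 66, …] (period length 4).
Convergents:
  p_0/q_0 = 33/1
  p_1/q_1 = 34/1
  p_2/q_2 = 101/3
  p_3/q_3 = 135/4
  p_4/q_4 = 9011/267
  p_5/q_5 = 9146/271
  p_6/q_6 = 27303/809
q_5 = 271 ≤ 322 < 809 = q_6, so the answer is 9146/271.

9146/271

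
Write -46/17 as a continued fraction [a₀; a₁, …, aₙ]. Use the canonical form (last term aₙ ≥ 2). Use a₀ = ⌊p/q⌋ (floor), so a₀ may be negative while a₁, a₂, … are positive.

-46 = -3*17 + 5
17 = 3*5 + 2
5 = 2*2 + 1
2 = 2*1 + 0  (stop)
So -46/17 = [-3; 3, 2, 2].

[-3; 3, 2, 2]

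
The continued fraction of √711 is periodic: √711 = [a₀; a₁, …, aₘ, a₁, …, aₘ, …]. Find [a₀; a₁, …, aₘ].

a₀ = ⌊√711⌋ = 26.
With m₀=0, d₀=1 and mₖ₊₁ = dₖaₖ − mₖ, dₖ₊₁ = (n − mₖ₊₁²)/dₖ, aₖ₊₁ = ⌊(a₀+mₖ₊₁)/dₖ₊₁⌋:
  k=1: m=26, d=35, a=1
  k=2: m=9, d=18, a=1
  k=3: m=9, d=35, a=1
  k=4: m=26, d=1, a=52
d=1 and a=2a₀=52 at k=4, so the next step gives (m, d) = (26, 35) again — its k=1 value — and the period has length 4.

[26; 1, 1, 1, 52]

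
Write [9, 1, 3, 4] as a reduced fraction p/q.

166/17

Fold from the inside: start with 4/1.
  3 + 1/4 = 13/4
  1 + 4/13 = 17/13
  9 + 13/17 = 166/17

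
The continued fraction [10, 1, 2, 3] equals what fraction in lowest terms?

107/10

Fold from the inside: start with 3/1.
  2 + 1/3 = 7/3
  1 + 3/7 = 10/7
  10 + 7/10 = 107/10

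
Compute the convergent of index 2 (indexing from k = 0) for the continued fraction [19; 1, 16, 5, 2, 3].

Using pₖ = aₖpₖ₋₁ + pₖ₋₂, qₖ = aₖqₖ₋₁ + qₖ₋₂ (with p₋₁=1, p₋₂=0, q₋₁=0, q₋₂=1):
  k=0: a=19, p=19, q=1
  k=1: a=1, p=20, q=1
  k=2: a=16, p=339, q=17

339/17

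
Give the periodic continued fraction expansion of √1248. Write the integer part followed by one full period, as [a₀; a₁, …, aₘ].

[35; 3, 17, 3, 70]

a₀ = ⌊√1248⌋ = 35.
With m₀=0, d₀=1 and mₖ₊₁ = dₖaₖ − mₖ, dₖ₊₁ = (n − mₖ₊₁²)/dₖ, aₖ₊₁ = ⌊(a₀+mₖ₊₁)/dₖ₊₁⌋:
  k=1: m=35, d=23, a=3
  k=2: m=34, d=4, a=17
  k=3: m=34, d=23, a=3
  k=4: m=35, d=1, a=70
d=1 and a=2a₀=70 at k=4, so the next step gives (m, d) = (35, 23) again — its k=1 value — and the period has length 4.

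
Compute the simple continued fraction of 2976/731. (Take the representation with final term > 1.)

2976 = 4×731 + 52
731 = 14×52 + 3
52 = 17×3 + 1
3 = 3×1 + 0  (stop)
So 2976/731 = [4; 14, 17, 3].

[4; 14, 17, 3]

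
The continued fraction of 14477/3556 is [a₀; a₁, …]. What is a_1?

14

14477 = 4·3556 + 253   →  a_0 = 4
3556 = 14·253 + 14   →  a_1 = 14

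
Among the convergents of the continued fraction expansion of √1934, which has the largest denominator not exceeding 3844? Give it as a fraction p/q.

168301/3827

√1934 = [43; 1, 42, 1, 86, …] (period length 4).
Convergents:
  p_0/q_0 = 43/1
  p_1/q_1 = 44/1
  p_2/q_2 = 1891/43
  p_3/q_3 = 1935/44
  p_4/q_4 = 168301/3827
  p_5/q_5 = 170236/3871
q_4 = 3827 ≤ 3844 < 3871 = q_5, so the answer is 168301/3827.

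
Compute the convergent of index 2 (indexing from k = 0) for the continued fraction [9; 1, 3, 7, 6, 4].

39/4

Using pₖ = aₖpₖ₋₁ + pₖ₋₂, qₖ = aₖqₖ₋₁ + qₖ₋₂ (with p₋₁=1, p₋₂=0, q₋₁=0, q₋₂=1):
  k=0: a=9, p=9, q=1
  k=1: a=1, p=10, q=1
  k=2: a=3, p=39, q=4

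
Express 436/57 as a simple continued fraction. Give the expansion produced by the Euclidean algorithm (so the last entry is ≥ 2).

[7; 1, 1, 1, 5, 1, 2]

436 = 7*57 + 37
57 = 1*37 + 20
37 = 1*20 + 17
20 = 1*17 + 3
17 = 5*3 + 2
3 = 1*2 + 1
2 = 2*1 + 0  (stop)
So 436/57 = [7; 1, 1, 1, 5, 1, 2].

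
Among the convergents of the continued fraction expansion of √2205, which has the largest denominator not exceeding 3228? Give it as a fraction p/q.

√2205 = [46; 1, 22, 2, 22, 1, 92, …] (period length 6).
Convergents:
  p_0/q_0 = 46/1
  p_1/q_1 = 47/1
  p_2/q_2 = 1080/23
  p_3/q_3 = 2207/47
  p_4/q_4 = 49634/1057
  p_5/q_5 = 51841/1104
  p_6/q_6 = 4819006/102625
q_5 = 1104 ≤ 3228 < 102625 = q_6, so the answer is 51841/1104.

51841/1104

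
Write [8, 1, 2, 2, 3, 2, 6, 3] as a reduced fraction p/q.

9728/1117

Fold from the inside: start with 3/1.
  6 + 1/3 = 19/3
  2 + 3/19 = 41/19
  3 + 19/41 = 142/41
  2 + 41/142 = 325/142
  2 + 142/325 = 792/325
  1 + 325/792 = 1117/792
  8 + 792/1117 = 9728/1117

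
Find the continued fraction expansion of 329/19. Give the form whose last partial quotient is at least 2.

[17; 3, 6]

329 = 17×19 + 6
19 = 3×6 + 1
6 = 6×1 + 0  (stop)
So 329/19 = [17; 3, 6].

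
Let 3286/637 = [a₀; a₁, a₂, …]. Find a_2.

3

3286 = 5·637 + 101   →  a_0 = 5
637 = 6·101 + 31   →  a_1 = 6
101 = 3·31 + 8   →  a_2 = 3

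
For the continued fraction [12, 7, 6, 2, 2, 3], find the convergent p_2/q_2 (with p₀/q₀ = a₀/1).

Using pₖ = aₖpₖ₋₁ + pₖ₋₂, qₖ = aₖqₖ₋₁ + qₖ₋₂ (with p₋₁=1, p₋₂=0, q₋₁=0, q₋₂=1):
  k=0: a=12, p=12, q=1
  k=1: a=7, p=85, q=7
  k=2: a=6, p=522, q=43

522/43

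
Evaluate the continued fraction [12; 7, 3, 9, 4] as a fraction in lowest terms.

10219/842

Using pₖ = aₖpₖ₋₁ + pₖ₋₂ and qₖ = aₖqₖ₋₁ + qₖ₋₂:
  k=0: a=12, p=12, q=1
  k=1: a=7, p=85, q=7
  k=2: a=3, p=267, q=22
  k=3: a=9, p=2488, q=205
  k=4: a=4, p=10219, q=842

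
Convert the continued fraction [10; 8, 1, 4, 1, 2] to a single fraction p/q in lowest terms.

Using pₖ = aₖpₖ₋₁ + pₖ₋₂ and qₖ = aₖqₖ₋₁ + qₖ₋₂:
  k=0: a=10, p=10, q=1
  k=1: a=8, p=81, q=8
  k=2: a=1, p=91, q=9
  k=3: a=4, p=445, q=44
  k=4: a=1, p=536, q=53
  k=5: a=2, p=1517, q=150

1517/150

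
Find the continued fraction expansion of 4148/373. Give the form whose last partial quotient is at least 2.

4148 = 11*373 + 45
373 = 8*45 + 13
45 = 3*13 + 6
13 = 2*6 + 1
6 = 6*1 + 0  (stop)
So 4148/373 = [11; 8, 3, 2, 6].

[11; 8, 3, 2, 6]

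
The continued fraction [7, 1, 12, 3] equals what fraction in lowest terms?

317/40

Using pₖ = aₖpₖ₋₁ + pₖ₋₂ and qₖ = aₖqₖ₋₁ + qₖ₋₂:
  k=0: a=7, p=7, q=1
  k=1: a=1, p=8, q=1
  k=2: a=12, p=103, q=13
  k=3: a=3, p=317, q=40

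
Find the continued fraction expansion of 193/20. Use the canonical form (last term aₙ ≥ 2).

193 = 9*20 + 13
20 = 1*13 + 7
13 = 1*7 + 6
7 = 1*6 + 1
6 = 6*1 + 0  (stop)
So 193/20 = [9; 1, 1, 1, 6].

[9; 1, 1, 1, 6]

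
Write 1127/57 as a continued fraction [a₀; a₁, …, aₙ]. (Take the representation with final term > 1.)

[19; 1, 3, 2, 1, 1, 2]

1127 = 19×57 + 44
57 = 1×44 + 13
44 = 3×13 + 5
13 = 2×5 + 3
5 = 1×3 + 2
3 = 1×2 + 1
2 = 2×1 + 0  (stop)
So 1127/57 = [19; 1, 3, 2, 1, 1, 2].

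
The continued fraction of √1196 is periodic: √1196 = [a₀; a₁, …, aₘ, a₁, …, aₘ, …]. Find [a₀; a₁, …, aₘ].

[34; 1, 1, 2, 1, 1, 68]

a₀ = ⌊√1196⌋ = 34.
With m₀=0, d₀=1 and mₖ₊₁ = dₖaₖ − mₖ, dₖ₊₁ = (n − mₖ₊₁²)/dₖ, aₖ₊₁ = ⌊(a₀+mₖ₊₁)/dₖ₊₁⌋:
  k=1: m=34, d=40, a=1
  k=2: m=6, d=29, a=1
  k=3: m=23, d=23, a=2
  k=4: m=23, d=29, a=1
  k=5: m=6, d=40, a=1
  k=6: m=34, d=1, a=68
d=1 and a=2a₀=68 at k=6, so the next step gives (m, d) = (34, 40) again — its k=1 value — and the period has length 6.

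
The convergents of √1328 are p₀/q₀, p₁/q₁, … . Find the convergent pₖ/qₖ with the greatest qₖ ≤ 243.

√1328 = [36; 2, 3, 1, 3, 1, 3, 2, 72, …] (period length 8).
Convergents:
  p_0/q_0 = 36/1
  p_1/q_1 = 73/2
  p_2/q_2 = 255/7
  p_3/q_3 = 328/9
  p_4/q_4 = 1239/34
  p_5/q_5 = 1567/43
  p_6/q_6 = 5940/163
  p_7/q_7 = 13447/369
q_6 = 163 ≤ 243 < 369 = q_7, so the answer is 5940/163.

5940/163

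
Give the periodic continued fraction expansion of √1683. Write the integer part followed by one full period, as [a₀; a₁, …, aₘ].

a₀ = ⌊√1683⌋ = 41.
With m₀=0, d₀=1 and mₖ₊₁ = dₖaₖ − mₖ, dₖ₊₁ = (n − mₖ₊₁²)/dₖ, aₖ₊₁ = ⌊(a₀+mₖ₊₁)/dₖ₊₁⌋:
  k=1: m=41, d=2, a=41
  k=2: m=41, d=1, a=82
d=1 and a=2a₀=82 at k=2, so the next step gives (m, d) = (41, 2) again — its k=1 value — and the period has length 2.

[41; 41, 82]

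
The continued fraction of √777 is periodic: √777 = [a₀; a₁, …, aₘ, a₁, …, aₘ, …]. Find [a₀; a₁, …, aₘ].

a₀ = ⌊√777⌋ = 27.
With m₀=0, d₀=1 and mₖ₊₁ = dₖaₖ − mₖ, dₖ₊₁ = (n − mₖ₊₁²)/dₖ, aₖ₊₁ = ⌊(a₀+mₖ₊₁)/dₖ₊₁⌋:
  k=1: m=27, d=48, a=1
  k=2: m=21, d=7, a=6
  k=3: m=21, d=48, a=1
  k=4: m=27, d=1, a=54
d=1 and a=2a₀=54 at k=4, so the next step gives (m, d) = (27, 48) again — its k=1 value — and the period has length 4.

[27; 1, 6, 1, 54]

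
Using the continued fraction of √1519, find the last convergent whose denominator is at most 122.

1520/39

√1519 = [38; 1, 37, 1, 76, …] (period length 4).
Convergents:
  p_0/q_0 = 38/1
  p_1/q_1 = 39/1
  p_2/q_2 = 1481/38
  p_3/q_3 = 1520/39
  p_4/q_4 = 117001/3002
q_3 = 39 ≤ 122 < 3002 = q_4, so the answer is 1520/39.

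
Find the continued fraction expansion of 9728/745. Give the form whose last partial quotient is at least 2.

9728 = 13×745 + 43
745 = 17×43 + 14
43 = 3×14 + 1
14 = 14×1 + 0  (stop)
So 9728/745 = [13; 17, 3, 14].

[13; 17, 3, 14]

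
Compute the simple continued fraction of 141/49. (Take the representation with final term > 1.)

[2; 1, 7, 6]

141 = 2·49 + 43
49 = 1·43 + 6
43 = 7·6 + 1
6 = 6·1 + 0  (stop)
So 141/49 = [2; 1, 7, 6].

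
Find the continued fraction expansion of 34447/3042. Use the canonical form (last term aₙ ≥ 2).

[11; 3, 11, 3, 9, 3]

34447 = 11·3042 + 985
3042 = 3·985 + 87
985 = 11·87 + 28
87 = 3·28 + 3
28 = 9·3 + 1
3 = 3·1 + 0  (stop)
So 34447/3042 = [11; 3, 11, 3, 9, 3].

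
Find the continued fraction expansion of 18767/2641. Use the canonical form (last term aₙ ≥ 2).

18767 = 7*2641 + 280
2641 = 9*280 + 121
280 = 2*121 + 38
121 = 3*38 + 7
38 = 5*7 + 3
7 = 2*3 + 1
3 = 3*1 + 0  (stop)
So 18767/2641 = [7; 9, 2, 3, 5, 2, 3].

[7; 9, 2, 3, 5, 2, 3]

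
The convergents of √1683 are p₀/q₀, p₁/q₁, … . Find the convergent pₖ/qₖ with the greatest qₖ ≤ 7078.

√1683 = [41; 41, 82, …] (period length 2).
Convergents:
  p_0/q_0 = 41/1
  p_1/q_1 = 1682/41
  p_2/q_2 = 137965/3363
  p_3/q_3 = 5658247/137924
q_2 = 3363 ≤ 7078 < 137924 = q_3, so the answer is 137965/3363.

137965/3363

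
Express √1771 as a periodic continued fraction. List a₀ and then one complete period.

a₀ = ⌊√1771⌋ = 42.
With m₀=0, d₀=1 and mₖ₊₁ = dₖaₖ − mₖ, dₖ₊₁ = (n − mₖ₊₁²)/dₖ, aₖ₊₁ = ⌊(a₀+mₖ₊₁)/dₖ₊₁⌋:
  k=1: m=42, d=7, a=12
  k=2: m=42, d=1, a=84
d=1 and a=2a₀=84 at k=2, so the next step gives (m, d) = (42, 7) again — its k=1 value — and the period has length 2.

[42; 12, 84]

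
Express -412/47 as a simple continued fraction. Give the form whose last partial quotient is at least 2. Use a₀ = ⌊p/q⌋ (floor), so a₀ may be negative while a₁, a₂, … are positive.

-412 = -9·47 + 11
47 = 4·11 + 3
11 = 3·3 + 2
3 = 1·2 + 1
2 = 2·1 + 0  (stop)
So -412/47 = [-9; 4, 3, 1, 2].

[-9; 4, 3, 1, 2]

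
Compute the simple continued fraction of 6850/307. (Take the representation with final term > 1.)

6850 = 22*307 + 96
307 = 3*96 + 19
96 = 5*19 + 1
19 = 19*1 + 0  (stop)
So 6850/307 = [22; 3, 5, 19].

[22; 3, 5, 19]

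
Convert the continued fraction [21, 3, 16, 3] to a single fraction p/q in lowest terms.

3199/150

Fold from the inside: start with 3/1.
  16 + 1/3 = 49/3
  3 + 3/49 = 150/49
  21 + 49/150 = 3199/150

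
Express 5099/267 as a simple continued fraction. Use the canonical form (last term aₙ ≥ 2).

[19; 10, 3, 1, 2, 2]

5099 = 19·267 + 26
267 = 10·26 + 7
26 = 3·7 + 5
7 = 1·5 + 2
5 = 2·2 + 1
2 = 2·1 + 0  (stop)
So 5099/267 = [19; 10, 3, 1, 2, 2].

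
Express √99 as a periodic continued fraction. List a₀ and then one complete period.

a₀ = ⌊√99⌋ = 9.
With m₀=0, d₀=1 and mₖ₊₁ = dₖaₖ − mₖ, dₖ₊₁ = (n − mₖ₊₁²)/dₖ, aₖ₊₁ = ⌊(a₀+mₖ₊₁)/dₖ₊₁⌋:
  k=1: m=9, d=18, a=1
  k=2: m=9, d=1, a=18
d=1 and a=2a₀=18 at k=2, so the next step gives (m, d) = (9, 18) again — its k=1 value — and the period has length 2.

[9; 1, 18]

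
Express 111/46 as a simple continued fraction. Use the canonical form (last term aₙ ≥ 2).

111 = 2*46 + 19
46 = 2*19 + 8
19 = 2*8 + 3
8 = 2*3 + 2
3 = 1*2 + 1
2 = 2*1 + 0  (stop)
So 111/46 = [2; 2, 2, 2, 1, 2].

[2; 2, 2, 2, 1, 2]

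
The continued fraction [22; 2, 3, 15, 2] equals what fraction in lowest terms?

4957/221

Fold from the inside: start with 2/1.
  15 + 1/2 = 31/2
  3 + 2/31 = 95/31
  2 + 31/95 = 221/95
  22 + 95/221 = 4957/221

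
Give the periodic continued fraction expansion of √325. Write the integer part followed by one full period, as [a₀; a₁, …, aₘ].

[18; 36]

a₀ = ⌊√325⌋ = 18.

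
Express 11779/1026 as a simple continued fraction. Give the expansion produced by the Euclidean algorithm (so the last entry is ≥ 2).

[11; 2, 12, 3, 13]

11779 = 11×1026 + 493
1026 = 2×493 + 40
493 = 12×40 + 13
40 = 3×13 + 1
13 = 13×1 + 0  (stop)
So 11779/1026 = [11; 2, 12, 3, 13].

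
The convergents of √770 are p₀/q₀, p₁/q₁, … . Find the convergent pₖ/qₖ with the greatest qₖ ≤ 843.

18453/665

√770 = [27; 1, 2, 1, 54, …] (period length 4).
Convergents:
  p_0/q_0 = 27/1
  p_1/q_1 = 28/1
  p_2/q_2 = 83/3
  p_3/q_3 = 111/4
  p_4/q_4 = 6077/219
  p_5/q_5 = 6188/223
  p_6/q_6 = 18453/665
  p_7/q_7 = 24641/888
q_6 = 665 ≤ 843 < 888 = q_7, so the answer is 18453/665.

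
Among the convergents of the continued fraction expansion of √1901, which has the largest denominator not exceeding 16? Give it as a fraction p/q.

√1901 = [43; 1, 1, 1, 1, 86, …] (period length 5).
Convergents:
  p_0/q_0 = 43/1
  p_1/q_1 = 44/1
  p_2/q_2 = 87/2
  p_3/q_3 = 131/3
  p_4/q_4 = 218/5
  p_5/q_5 = 18879/433
q_4 = 5 ≤ 16 < 433 = q_5, so the answer is 218/5.

218/5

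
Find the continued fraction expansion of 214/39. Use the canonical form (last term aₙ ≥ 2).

214 = 5×39 + 19
39 = 2×19 + 1
19 = 19×1 + 0  (stop)
So 214/39 = [5; 2, 19].

[5; 2, 19]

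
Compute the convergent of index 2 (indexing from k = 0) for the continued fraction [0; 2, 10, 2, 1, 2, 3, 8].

Using pₖ = aₖpₖ₋₁ + pₖ₋₂, qₖ = aₖqₖ₋₁ + qₖ₋₂ (with p₋₁=1, p₋₂=0, q₋₁=0, q₋₂=1):
  k=0: a=0, p=0, q=1
  k=1: a=2, p=1, q=2
  k=2: a=10, p=10, q=21

10/21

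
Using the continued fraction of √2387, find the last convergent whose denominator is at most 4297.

200460/4103

√2387 = [48; 1, 5, 1, 96, …] (period length 4).
Convergents:
  p_0/q_0 = 48/1
  p_1/q_1 = 49/1
  p_2/q_2 = 293/6
  p_3/q_3 = 342/7
  p_4/q_4 = 33125/678
  p_5/q_5 = 33467/685
  p_6/q_6 = 200460/4103
  p_7/q_7 = 233927/4788
q_6 = 4103 ≤ 4297 < 4788 = q_7, so the answer is 200460/4103.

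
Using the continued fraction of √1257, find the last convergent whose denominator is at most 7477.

101399/2860

√1257 = [35; 2, 4, 1, 22, 1, 4, 2, 70, …] (period length 8).
Convergents:
  p_0/q_0 = 35/1
  p_1/q_1 = 71/2
  p_2/q_2 = 319/9
  p_3/q_3 = 390/11
  p_4/q_4 = 8899/251
  p_5/q_5 = 9289/262
  p_6/q_6 = 46055/1299
  p_7/q_7 = 101399/2860
  p_8/q_8 = 7143985/201499
q_7 = 2860 ≤ 7477 < 201499 = q_8, so the answer is 101399/2860.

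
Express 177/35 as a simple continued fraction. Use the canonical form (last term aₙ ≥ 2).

177 = 5×35 + 2
35 = 17×2 + 1
2 = 2×1 + 0  (stop)
So 177/35 = [5; 17, 2].

[5; 17, 2]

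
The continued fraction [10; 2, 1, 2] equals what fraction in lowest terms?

Using pₖ = aₖpₖ₋₁ + pₖ₋₂ and qₖ = aₖqₖ₋₁ + qₖ₋₂:
  k=0: a=10, p=10, q=1
  k=1: a=2, p=21, q=2
  k=2: a=1, p=31, q=3
  k=3: a=2, p=83, q=8

83/8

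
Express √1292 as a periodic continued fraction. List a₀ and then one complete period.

[35; 1, 16, 1, 70]

a₀ = ⌊√1292⌋ = 35.
With m₀=0, d₀=1 and mₖ₊₁ = dₖaₖ − mₖ, dₖ₊₁ = (n − mₖ₊₁²)/dₖ, aₖ₊₁ = ⌊(a₀+mₖ₊₁)/dₖ₊₁⌋:
  k=1: m=35, d=67, a=1
  k=2: m=32, d=4, a=16
  k=3: m=32, d=67, a=1
  k=4: m=35, d=1, a=70
d=1 and a=2a₀=70 at k=4, so the next step gives (m, d) = (35, 67) again — its k=1 value — and the period has length 4.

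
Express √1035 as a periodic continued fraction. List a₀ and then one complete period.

[32; 5, 1, 5, 64]

a₀ = ⌊√1035⌋ = 32.
With m₀=0, d₀=1 and mₖ₊₁ = dₖaₖ − mₖ, dₖ₊₁ = (n − mₖ₊₁²)/dₖ, aₖ₊₁ = ⌊(a₀+mₖ₊₁)/dₖ₊₁⌋:
  k=1: m=32, d=11, a=5
  k=2: m=23, d=46, a=1
  k=3: m=23, d=11, a=5
  k=4: m=32, d=1, a=64
d=1 and a=2a₀=64 at k=4, so the next step gives (m, d) = (32, 11) again — its k=1 value — and the period has length 4.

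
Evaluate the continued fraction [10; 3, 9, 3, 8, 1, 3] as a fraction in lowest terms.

32586/3157

Using pₖ = aₖpₖ₋₁ + pₖ₋₂ and qₖ = aₖqₖ₋₁ + qₖ₋₂:
  k=0: a=10, p=10, q=1
  k=1: a=3, p=31, q=3
  k=2: a=9, p=289, q=28
  k=3: a=3, p=898, q=87
  k=4: a=8, p=7473, q=724
  k=5: a=1, p=8371, q=811
  k=6: a=3, p=32586, q=3157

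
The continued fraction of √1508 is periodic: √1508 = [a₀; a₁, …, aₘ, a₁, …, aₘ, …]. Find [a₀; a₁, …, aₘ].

a₀ = ⌊√1508⌋ = 38.
With m₀=0, d₀=1 and mₖ₊₁ = dₖaₖ − mₖ, dₖ₊₁ = (n − mₖ₊₁²)/dₖ, aₖ₊₁ = ⌊(a₀+mₖ₊₁)/dₖ₊₁⌋:
  k=1: m=38, d=64, a=1
  k=2: m=26, d=13, a=4
  k=3: m=26, d=64, a=1
  k=4: m=38, d=1, a=76
d=1 and a=2a₀=76 at k=4, so the next step gives (m, d) = (38, 64) again — its k=1 value — and the period has length 4.

[38; 1, 4, 1, 76]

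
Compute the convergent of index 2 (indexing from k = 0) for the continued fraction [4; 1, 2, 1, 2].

14/3

Using pₖ = aₖpₖ₋₁ + pₖ₋₂, qₖ = aₖqₖ₋₁ + qₖ₋₂ (with p₋₁=1, p₋₂=0, q₋₁=0, q₋₂=1):
  k=0: a=4, p=4, q=1
  k=1: a=1, p=5, q=1
  k=2: a=2, p=14, q=3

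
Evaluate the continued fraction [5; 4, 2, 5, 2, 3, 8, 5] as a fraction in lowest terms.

Using pₖ = aₖpₖ₋₁ + pₖ₋₂ and qₖ = aₖqₖ₋₁ + qₖ₋₂:
  k=0: a=5, p=5, q=1
  k=1: a=4, p=21, q=4
  k=2: a=2, p=47, q=9
  k=3: a=5, p=256, q=49
  k=4: a=2, p=559, q=107
  k=5: a=3, p=1933, q=370
  k=6: a=8, p=16023, q=3067
  k=7: a=5, p=82048, q=15705

82048/15705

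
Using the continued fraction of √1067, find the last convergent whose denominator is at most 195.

√1067 = [32; 1, 1, 1, 64, …] (period length 4).
Convergents:
  p_0/q_0 = 32/1
  p_1/q_1 = 33/1
  p_2/q_2 = 65/2
  p_3/q_3 = 98/3
  p_4/q_4 = 6337/194
  p_5/q_5 = 6435/197
q_4 = 194 ≤ 195 < 197 = q_5, so the answer is 6337/194.

6337/194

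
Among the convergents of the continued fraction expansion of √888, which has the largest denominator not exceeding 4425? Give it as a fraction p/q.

44401/1490

√888 = [29; 1, 3, 1, 58, …] (period length 4).
Convergents:
  p_0/q_0 = 29/1
  p_1/q_1 = 30/1
  p_2/q_2 = 119/4
  p_3/q_3 = 149/5
  p_4/q_4 = 8761/294
  p_5/q_5 = 8910/299
  p_6/q_6 = 35491/1191
  p_7/q_7 = 44401/1490
  p_8/q_8 = 2610749/87611
q_7 = 1490 ≤ 4425 < 87611 = q_8, so the answer is 44401/1490.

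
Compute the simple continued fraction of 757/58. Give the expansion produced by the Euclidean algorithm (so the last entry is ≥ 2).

757 = 13×58 + 3
58 = 19×3 + 1
3 = 3×1 + 0  (stop)
So 757/58 = [13; 19, 3].

[13; 19, 3]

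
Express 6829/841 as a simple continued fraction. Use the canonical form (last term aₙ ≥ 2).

[8; 8, 3, 16, 2]

6829 = 8×841 + 101
841 = 8×101 + 33
101 = 3×33 + 2
33 = 16×2 + 1
2 = 2×1 + 0  (stop)
So 6829/841 = [8; 8, 3, 16, 2].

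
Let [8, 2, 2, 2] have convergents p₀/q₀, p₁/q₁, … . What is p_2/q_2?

42/5

Using pₖ = aₖpₖ₋₁ + pₖ₋₂, qₖ = aₖqₖ₋₁ + qₖ₋₂ (with p₋₁=1, p₋₂=0, q₋₁=0, q₋₂=1):
  k=0: a=8, p=8, q=1
  k=1: a=2, p=17, q=2
  k=2: a=2, p=42, q=5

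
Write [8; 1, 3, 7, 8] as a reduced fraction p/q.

2067/236

Using pₖ = aₖpₖ₋₁ + pₖ₋₂ and qₖ = aₖqₖ₋₁ + qₖ₋₂:
  k=0: a=8, p=8, q=1
  k=1: a=1, p=9, q=1
  k=2: a=3, p=35, q=4
  k=3: a=7, p=254, q=29
  k=4: a=8, p=2067, q=236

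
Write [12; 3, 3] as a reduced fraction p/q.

123/10

Fold from the inside: start with 3/1.
  3 + 1/3 = 10/3
  12 + 3/10 = 123/10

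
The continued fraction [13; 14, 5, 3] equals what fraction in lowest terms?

2967/227

Using pₖ = aₖpₖ₋₁ + pₖ₋₂ and qₖ = aₖqₖ₋₁ + qₖ₋₂:
  k=0: a=13, p=13, q=1
  k=1: a=14, p=183, q=14
  k=2: a=5, p=928, q=71
  k=3: a=3, p=2967, q=227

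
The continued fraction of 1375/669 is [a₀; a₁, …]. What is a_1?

18

1375 = 2·669 + 37   →  a_0 = 2
669 = 18·37 + 3   →  a_1 = 18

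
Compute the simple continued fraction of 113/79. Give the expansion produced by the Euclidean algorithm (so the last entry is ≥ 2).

113 = 1·79 + 34
79 = 2·34 + 11
34 = 3·11 + 1
11 = 11·1 + 0  (stop)
So 113/79 = [1; 2, 3, 11].

[1; 2, 3, 11]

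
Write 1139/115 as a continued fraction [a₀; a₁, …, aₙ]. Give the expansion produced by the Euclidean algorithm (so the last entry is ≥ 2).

1139 = 9·115 + 104
115 = 1·104 + 11
104 = 9·11 + 5
11 = 2·5 + 1
5 = 5·1 + 0  (stop)
So 1139/115 = [9; 1, 9, 2, 5].

[9; 1, 9, 2, 5]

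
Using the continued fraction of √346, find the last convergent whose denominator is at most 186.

3404/183

√346 = [18; 1, 1, 1, 1, 36, …] (period length 5).
Convergents:
  p_0/q_0 = 18/1
  p_1/q_1 = 19/1
  p_2/q_2 = 37/2
  p_3/q_3 = 56/3
  p_4/q_4 = 93/5
  p_5/q_5 = 3404/183
  p_6/q_6 = 3497/188
q_5 = 183 ≤ 186 < 188 = q_6, so the answer is 3404/183.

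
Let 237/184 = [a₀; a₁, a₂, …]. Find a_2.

2

237 = 1·184 + 53   →  a_0 = 1
184 = 3·53 + 25   →  a_1 = 3
53 = 2·25 + 3   →  a_2 = 2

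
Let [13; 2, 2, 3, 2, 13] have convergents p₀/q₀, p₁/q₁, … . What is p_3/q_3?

228/17

Using pₖ = aₖpₖ₋₁ + pₖ₋₂, qₖ = aₖqₖ₋₁ + qₖ₋₂ (with p₋₁=1, p₋₂=0, q₋₁=0, q₋₂=1):
  k=0: a=13, p=13, q=1
  k=1: a=2, p=27, q=2
  k=2: a=2, p=67, q=5
  k=3: a=3, p=228, q=17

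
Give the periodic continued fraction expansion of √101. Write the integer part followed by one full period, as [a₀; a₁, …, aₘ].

[10; 20]

a₀ = ⌊√101⌋ = 10.
With m₀=0, d₀=1 and mₖ₊₁ = dₖaₖ − mₖ, dₖ₊₁ = (n − mₖ₊₁²)/dₖ, aₖ₊₁ = ⌊(a₀+mₖ₊₁)/dₖ₊₁⌋:
  k=1: m=10, d=1, a=20
d=1 and a=2a₀=20 at k=1, so the next step gives (m, d) = (10, 1) again — its k=1 value — and the period has length 1.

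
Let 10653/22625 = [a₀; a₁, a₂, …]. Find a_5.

10653 = 0·22625 + 10653   →  a_0 = 0
22625 = 2·10653 + 1319   →  a_1 = 2
10653 = 8·1319 + 101   →  a_2 = 8
1319 = 13·101 + 6   →  a_3 = 13
101 = 16·6 + 5   →  a_4 = 16
6 = 1·5 + 1   →  a_5 = 1

1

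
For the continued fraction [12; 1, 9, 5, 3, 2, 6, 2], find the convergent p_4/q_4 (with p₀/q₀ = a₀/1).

Using pₖ = aₖpₖ₋₁ + pₖ₋₂, qₖ = aₖqₖ₋₁ + qₖ₋₂ (with p₋₁=1, p₋₂=0, q₋₁=0, q₋₂=1):
  k=0: a=12, p=12, q=1
  k=1: a=1, p=13, q=1
  k=2: a=9, p=129, q=10
  k=3: a=5, p=658, q=51
  k=4: a=3, p=2103, q=163

2103/163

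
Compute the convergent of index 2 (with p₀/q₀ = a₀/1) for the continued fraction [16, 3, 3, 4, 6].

Using pₖ = aₖpₖ₋₁ + pₖ₋₂, qₖ = aₖqₖ₋₁ + qₖ₋₂ (with p₋₁=1, p₋₂=0, q₋₁=0, q₋₂=1):
  k=0: a=16, p=16, q=1
  k=1: a=3, p=49, q=3
  k=2: a=3, p=163, q=10

163/10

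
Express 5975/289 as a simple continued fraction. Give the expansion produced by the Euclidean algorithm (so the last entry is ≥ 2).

5975 = 20×289 + 195
289 = 1×195 + 94
195 = 2×94 + 7
94 = 13×7 + 3
7 = 2×3 + 1
3 = 3×1 + 0  (stop)
So 5975/289 = [20; 1, 2, 13, 2, 3].

[20; 1, 2, 13, 2, 3]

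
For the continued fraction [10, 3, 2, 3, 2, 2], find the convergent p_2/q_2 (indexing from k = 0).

72/7

Using pₖ = aₖpₖ₋₁ + pₖ₋₂, qₖ = aₖqₖ₋₁ + qₖ₋₂ (with p₋₁=1, p₋₂=0, q₋₁=0, q₋₂=1):
  k=0: a=10, p=10, q=1
  k=1: a=3, p=31, q=3
  k=2: a=2, p=72, q=7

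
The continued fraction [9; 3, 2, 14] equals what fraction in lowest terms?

Fold from the inside: start with 14/1.
  2 + 1/14 = 29/14
  3 + 14/29 = 101/29
  9 + 29/101 = 938/101

938/101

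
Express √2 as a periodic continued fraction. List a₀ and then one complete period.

a₀ = ⌊√2⌋ = 1.
With m₀=0, d₀=1 and mₖ₊₁ = dₖaₖ − mₖ, dₖ₊₁ = (n − mₖ₊₁²)/dₖ, aₖ₊₁ = ⌊(a₀+mₖ₊₁)/dₖ₊₁⌋:
  k=1: m=1, d=1, a=2
d=1 and a=2a₀=2 at k=1, so the next step gives (m, d) = (1, 1) again — its k=1 value — and the period has length 1.

[1; 2]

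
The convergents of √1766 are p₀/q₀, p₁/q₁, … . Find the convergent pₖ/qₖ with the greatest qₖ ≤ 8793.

148302/3529

√1766 = [42; 42, 84, …] (period length 2).
Convergents:
  p_0/q_0 = 42/1
  p_1/q_1 = 1765/42
  p_2/q_2 = 148302/3529
  p_3/q_3 = 6230449/148260
q_2 = 3529 ≤ 8793 < 148260 = q_3, so the answer is 148302/3529.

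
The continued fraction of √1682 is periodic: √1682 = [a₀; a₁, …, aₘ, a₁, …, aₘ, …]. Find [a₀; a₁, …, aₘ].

a₀ = ⌊√1682⌋ = 41.
With m₀=0, d₀=1 and mₖ₊₁ = dₖaₖ − mₖ, dₖ₊₁ = (n − mₖ₊₁²)/dₖ, aₖ₊₁ = ⌊(a₀+mₖ₊₁)/dₖ₊₁⌋:
  k=1: m=41, d=1, a=82
d=1 and a=2a₀=82 at k=1, so the next step gives (m, d) = (41, 1) again — its k=1 value — and the period has length 1.

[41; 82]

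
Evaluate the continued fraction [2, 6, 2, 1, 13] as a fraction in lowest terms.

561/260

Fold from the inside: start with 13/1.
  1 + 1/13 = 14/13
  2 + 13/14 = 41/14
  6 + 14/41 = 260/41
  2 + 41/260 = 561/260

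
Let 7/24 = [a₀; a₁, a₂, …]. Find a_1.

3

7 = 0·24 + 7   →  a_0 = 0
24 = 3·7 + 3   →  a_1 = 3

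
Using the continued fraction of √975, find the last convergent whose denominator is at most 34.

281/9

√975 = [31; 4, 2, 4, 62, …] (period length 4).
Convergents:
  p_0/q_0 = 31/1
  p_1/q_1 = 125/4
  p_2/q_2 = 281/9
  p_3/q_3 = 1249/40
q_2 = 9 ≤ 34 < 40 = q_3, so the answer is 281/9.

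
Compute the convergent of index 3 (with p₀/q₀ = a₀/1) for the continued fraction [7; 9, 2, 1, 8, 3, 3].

199/28

Using pₖ = aₖpₖ₋₁ + pₖ₋₂, qₖ = aₖqₖ₋₁ + qₖ₋₂ (with p₋₁=1, p₋₂=0, q₋₁=0, q₋₂=1):
  k=0: a=7, p=7, q=1
  k=1: a=9, p=64, q=9
  k=2: a=2, p=135, q=19
  k=3: a=1, p=199, q=28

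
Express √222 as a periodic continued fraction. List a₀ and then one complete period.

a₀ = ⌊√222⌋ = 14.
With m₀=0, d₀=1 and mₖ₊₁ = dₖaₖ − mₖ, dₖ₊₁ = (n − mₖ₊₁²)/dₖ, aₖ₊₁ = ⌊(a₀+mₖ₊₁)/dₖ₊₁⌋:
  k=1: m=14, d=26, a=1
  k=2: m=12, d=3, a=8
  k=3: m=12, d=26, a=1
  k=4: m=14, d=1, a=28
d=1 and a=2a₀=28 at k=4, so the next step gives (m, d) = (14, 26) again — its k=1 value — and the period has length 4.

[14; 1, 8, 1, 28]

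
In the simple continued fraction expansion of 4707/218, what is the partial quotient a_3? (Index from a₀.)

4707 = 21·218 + 129   →  a_0 = 21
218 = 1·129 + 89   →  a_1 = 1
129 = 1·89 + 40   →  a_2 = 1
89 = 2·40 + 9   →  a_3 = 2

2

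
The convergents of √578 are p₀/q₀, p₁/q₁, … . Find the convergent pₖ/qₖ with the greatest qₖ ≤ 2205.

27720/1153

√578 = [24; 24, 48, …] (period length 2).
Convergents:
  p_0/q_0 = 24/1
  p_1/q_1 = 577/24
  p_2/q_2 = 27720/1153
  p_3/q_3 = 665857/27696
q_2 = 1153 ≤ 2205 < 27696 = q_3, so the answer is 27720/1153.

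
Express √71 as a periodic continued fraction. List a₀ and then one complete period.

a₀ = ⌊√71⌋ = 8.
With m₀=0, d₀=1 and mₖ₊₁ = dₖaₖ − mₖ, dₖ₊₁ = (n − mₖ₊₁²)/dₖ, aₖ₊₁ = ⌊(a₀+mₖ₊₁)/dₖ₊₁⌋:
  k=1: m=8, d=7, a=2
  k=2: m=6, d=5, a=2
  k=3: m=4, d=11, a=1
  k=4: m=7, d=2, a=7
  k=5: m=7, d=11, a=1
  k=6: m=4, d=5, a=2
  k=7: m=6, d=7, a=2
  k=8: m=8, d=1, a=16
d=1 and a=2a₀=16 at k=8, so the next step gives (m, d) = (8, 7) again — its k=1 value — and the period has length 8.

[8; 2, 2, 1, 7, 1, 2, 2, 16]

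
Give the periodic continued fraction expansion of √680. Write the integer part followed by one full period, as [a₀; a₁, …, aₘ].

a₀ = ⌊√680⌋ = 26.

[26; 13, 52]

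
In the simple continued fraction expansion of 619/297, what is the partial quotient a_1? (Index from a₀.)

11

619 = 2·297 + 25   →  a_0 = 2
297 = 11·25 + 22   →  a_1 = 11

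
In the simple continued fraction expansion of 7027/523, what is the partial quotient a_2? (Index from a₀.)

7027 = 13·523 + 228   →  a_0 = 13
523 = 2·228 + 67   →  a_1 = 2
228 = 3·67 + 27   →  a_2 = 3

3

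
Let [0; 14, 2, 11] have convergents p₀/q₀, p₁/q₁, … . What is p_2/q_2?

Using pₖ = aₖpₖ₋₁ + pₖ₋₂, qₖ = aₖqₖ₋₁ + qₖ₋₂ (with p₋₁=1, p₋₂=0, q₋₁=0, q₋₂=1):
  k=0: a=0, p=0, q=1
  k=1: a=14, p=1, q=14
  k=2: a=2, p=2, q=29

2/29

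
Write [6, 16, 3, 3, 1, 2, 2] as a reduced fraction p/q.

8401/1386

Fold from the inside: start with 2/1.
  2 + 1/2 = 5/2
  1 + 2/5 = 7/5
  3 + 5/7 = 26/7
  3 + 7/26 = 85/26
  16 + 26/85 = 1386/85
  6 + 85/1386 = 8401/1386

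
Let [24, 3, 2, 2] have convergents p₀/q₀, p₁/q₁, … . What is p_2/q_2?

170/7

Using pₖ = aₖpₖ₋₁ + pₖ₋₂, qₖ = aₖqₖ₋₁ + qₖ₋₂ (with p₋₁=1, p₋₂=0, q₋₁=0, q₋₂=1):
  k=0: a=24, p=24, q=1
  k=1: a=3, p=73, q=3
  k=2: a=2, p=170, q=7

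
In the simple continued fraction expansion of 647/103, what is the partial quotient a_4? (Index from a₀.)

647 = 6·103 + 29   →  a_0 = 6
103 = 3·29 + 16   →  a_1 = 3
29 = 1·16 + 13   →  a_2 = 1
16 = 1·13 + 3   →  a_3 = 1
13 = 4·3 + 1   →  a_4 = 4

4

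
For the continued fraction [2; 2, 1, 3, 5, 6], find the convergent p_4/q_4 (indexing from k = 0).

137/58

Using pₖ = aₖpₖ₋₁ + pₖ₋₂, qₖ = aₖqₖ₋₁ + qₖ₋₂ (with p₋₁=1, p₋₂=0, q₋₁=0, q₋₂=1):
  k=0: a=2, p=2, q=1
  k=1: a=2, p=5, q=2
  k=2: a=1, p=7, q=3
  k=3: a=3, p=26, q=11
  k=4: a=5, p=137, q=58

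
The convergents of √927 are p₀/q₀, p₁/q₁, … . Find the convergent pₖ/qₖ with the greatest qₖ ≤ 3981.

101631/3338

√927 = [30; 2, 4, 5, 3, 5, 4, 2, 60, …] (period length 8).
Convergents:
  p_0/q_0 = 30/1
  p_1/q_1 = 61/2
  p_2/q_2 = 274/9
  p_3/q_3 = 1431/47
  p_4/q_4 = 4567/150
  p_5/q_5 = 24266/797
  p_6/q_6 = 101631/3338
  p_7/q_7 = 227528/7473
q_6 = 3338 ≤ 3981 < 7473 = q_7, so the answer is 101631/3338.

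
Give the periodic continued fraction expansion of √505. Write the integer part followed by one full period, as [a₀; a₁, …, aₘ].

a₀ = ⌊√505⌋ = 22.
With m₀=0, d₀=1 and mₖ₊₁ = dₖaₖ − mₖ, dₖ₊₁ = (n − mₖ₊₁²)/dₖ, aₖ₊₁ = ⌊(a₀+mₖ₊₁)/dₖ₊₁⌋:
  k=1: m=22, d=21, a=2
  k=2: m=20, d=5, a=8
  k=3: m=20, d=21, a=2
  k=4: m=22, d=1, a=44
d=1 and a=2a₀=44 at k=4, so the next step gives (m, d) = (22, 21) again — its k=1 value — and the period has length 4.

[22; 2, 8, 2, 44]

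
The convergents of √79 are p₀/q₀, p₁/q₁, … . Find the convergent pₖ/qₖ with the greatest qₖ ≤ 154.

√79 = [8; 1, 7, 1, 16, …] (period length 4).
Convergents:
  p_0/q_0 = 8/1
  p_1/q_1 = 9/1
  p_2/q_2 = 71/8
  p_3/q_3 = 80/9
  p_4/q_4 = 1351/152
  p_5/q_5 = 1431/161
q_4 = 152 ≤ 154 < 161 = q_5, so the answer is 1351/152.

1351/152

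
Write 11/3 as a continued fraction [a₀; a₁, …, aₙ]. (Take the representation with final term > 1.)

[3; 1, 2]

11 = 3·3 + 2
3 = 1·2 + 1
2 = 2·1 + 0  (stop)
So 11/3 = [3; 1, 2].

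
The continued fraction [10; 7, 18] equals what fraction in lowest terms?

Using pₖ = aₖpₖ₋₁ + pₖ₋₂ and qₖ = aₖqₖ₋₁ + qₖ₋₂:
  k=0: a=10, p=10, q=1
  k=1: a=7, p=71, q=7
  k=2: a=18, p=1288, q=127

1288/127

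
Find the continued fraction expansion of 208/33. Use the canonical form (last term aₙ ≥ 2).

208 = 6×33 + 10
33 = 3×10 + 3
10 = 3×3 + 1
3 = 3×1 + 0  (stop)
So 208/33 = [6; 3, 3, 3].

[6; 3, 3, 3]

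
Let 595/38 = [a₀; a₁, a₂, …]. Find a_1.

595 = 15·38 + 25   →  a_0 = 15
38 = 1·25 + 13   →  a_1 = 1

1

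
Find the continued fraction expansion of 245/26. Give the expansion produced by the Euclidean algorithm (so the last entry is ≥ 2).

245 = 9*26 + 11
26 = 2*11 + 4
11 = 2*4 + 3
4 = 1*3 + 1
3 = 3*1 + 0  (stop)
So 245/26 = [9; 2, 2, 1, 3].

[9; 2, 2, 1, 3]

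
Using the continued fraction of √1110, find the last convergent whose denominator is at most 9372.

132567/3979

√1110 = [33; 3, 6, 3, 66, …] (period length 4).
Convergents:
  p_0/q_0 = 33/1
  p_1/q_1 = 100/3
  p_2/q_2 = 633/19
  p_3/q_3 = 1999/60
  p_4/q_4 = 132567/3979
  p_5/q_5 = 399700/11997
q_4 = 3979 ≤ 9372 < 11997 = q_5, so the answer is 132567/3979.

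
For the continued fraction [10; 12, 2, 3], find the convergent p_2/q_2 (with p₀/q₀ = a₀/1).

252/25

Using pₖ = aₖpₖ₋₁ + pₖ₋₂, qₖ = aₖqₖ₋₁ + qₖ₋₂ (with p₋₁=1, p₋₂=0, q₋₁=0, q₋₂=1):
  k=0: a=10, p=10, q=1
  k=1: a=12, p=121, q=12
  k=2: a=2, p=252, q=25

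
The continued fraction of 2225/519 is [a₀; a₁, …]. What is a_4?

2225 = 4·519 + 149   →  a_0 = 4
519 = 3·149 + 72   →  a_1 = 3
149 = 2·72 + 5   →  a_2 = 2
72 = 14·5 + 2   →  a_3 = 14
5 = 2·2 + 1   →  a_4 = 2

2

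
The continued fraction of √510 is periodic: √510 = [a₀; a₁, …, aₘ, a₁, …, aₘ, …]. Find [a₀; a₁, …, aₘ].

[22; 1, 1, 2, 1, 1, 44]

a₀ = ⌊√510⌋ = 22.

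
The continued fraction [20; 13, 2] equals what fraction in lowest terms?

Fold from the inside: start with 2/1.
  13 + 1/2 = 27/2
  20 + 2/27 = 542/27

542/27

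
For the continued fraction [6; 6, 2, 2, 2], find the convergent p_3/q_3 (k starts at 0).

Using pₖ = aₖpₖ₋₁ + pₖ₋₂, qₖ = aₖqₖ₋₁ + qₖ₋₂ (with p₋₁=1, p₋₂=0, q₋₁=0, q₋₂=1):
  k=0: a=6, p=6, q=1
  k=1: a=6, p=37, q=6
  k=2: a=2, p=80, q=13
  k=3: a=2, p=197, q=32

197/32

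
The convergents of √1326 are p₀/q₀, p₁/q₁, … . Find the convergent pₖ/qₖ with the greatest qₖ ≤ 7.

182/5

√1326 = [36; 2, 2, 2, 2, 2, 72, …] (period length 6).
Convergents:
  p_0/q_0 = 36/1
  p_1/q_1 = 73/2
  p_2/q_2 = 182/5
  p_3/q_3 = 437/12
q_2 = 5 ≤ 7 < 12 = q_3, so the answer is 182/5.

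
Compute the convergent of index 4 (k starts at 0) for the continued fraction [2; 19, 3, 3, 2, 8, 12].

911/444

Using pₖ = aₖpₖ₋₁ + pₖ₋₂, qₖ = aₖqₖ₋₁ + qₖ₋₂ (with p₋₁=1, p₋₂=0, q₋₁=0, q₋₂=1):
  k=0: a=2, p=2, q=1
  k=1: a=19, p=39, q=19
  k=2: a=3, p=119, q=58
  k=3: a=3, p=396, q=193
  k=4: a=2, p=911, q=444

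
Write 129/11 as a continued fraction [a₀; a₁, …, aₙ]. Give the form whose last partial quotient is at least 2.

[11; 1, 2, 1, 2]

129 = 11·11 + 8
11 = 1·8 + 3
8 = 2·3 + 2
3 = 1·2 + 1
2 = 2·1 + 0  (stop)
So 129/11 = [11; 1, 2, 1, 2].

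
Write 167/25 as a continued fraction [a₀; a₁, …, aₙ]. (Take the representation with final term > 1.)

[6; 1, 2, 8]

167 = 6*25 + 17
25 = 1*17 + 8
17 = 2*8 + 1
8 = 8*1 + 0  (stop)
So 167/25 = [6; 1, 2, 8].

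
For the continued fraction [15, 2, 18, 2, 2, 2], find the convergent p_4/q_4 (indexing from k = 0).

Using pₖ = aₖpₖ₋₁ + pₖ₋₂, qₖ = aₖqₖ₋₁ + qₖ₋₂ (with p₋₁=1, p₋₂=0, q₋₁=0, q₋₂=1):
  k=0: a=15, p=15, q=1
  k=1: a=2, p=31, q=2
  k=2: a=18, p=573, q=37
  k=3: a=2, p=1177, q=76
  k=4: a=2, p=2927, q=189

2927/189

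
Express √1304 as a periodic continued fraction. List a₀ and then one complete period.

[36; 9, 72]

a₀ = ⌊√1304⌋ = 36.
With m₀=0, d₀=1 and mₖ₊₁ = dₖaₖ − mₖ, dₖ₊₁ = (n − mₖ₊₁²)/dₖ, aₖ₊₁ = ⌊(a₀+mₖ₊₁)/dₖ₊₁⌋:
  k=1: m=36, d=8, a=9
  k=2: m=36, d=1, a=72
d=1 and a=2a₀=72 at k=2, so the next step gives (m, d) = (36, 8) again — its k=1 value — and the period has length 2.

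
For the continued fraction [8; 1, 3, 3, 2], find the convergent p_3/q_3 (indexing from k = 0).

Using pₖ = aₖpₖ₋₁ + pₖ₋₂, qₖ = aₖqₖ₋₁ + qₖ₋₂ (with p₋₁=1, p₋₂=0, q₋₁=0, q₋₂=1):
  k=0: a=8, p=8, q=1
  k=1: a=1, p=9, q=1
  k=2: a=3, p=35, q=4
  k=3: a=3, p=114, q=13

114/13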